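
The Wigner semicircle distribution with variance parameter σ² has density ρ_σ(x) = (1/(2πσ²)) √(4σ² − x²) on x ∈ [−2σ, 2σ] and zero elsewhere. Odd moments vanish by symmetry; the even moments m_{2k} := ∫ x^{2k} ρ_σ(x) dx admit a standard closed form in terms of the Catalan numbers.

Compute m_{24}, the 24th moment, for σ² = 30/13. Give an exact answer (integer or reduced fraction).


By the scaled semicircle moment identity, m_{2k} = σ^{2k} · C_k with k = 12.
C_12 = (1/(k+1)) · C(2k, k) = (1/13) · C(24, 12) = (1/13) · 2704156 = 208012.
σ^{2k} = (σ²)^k = (30/13)^12 = 531441000000000000/23298085122481.

Therefore m_{24} = σ^{24} · C_12 = (531441000000000000/23298085122481) · 208012 = 110546105292000000000000/23298085122481.


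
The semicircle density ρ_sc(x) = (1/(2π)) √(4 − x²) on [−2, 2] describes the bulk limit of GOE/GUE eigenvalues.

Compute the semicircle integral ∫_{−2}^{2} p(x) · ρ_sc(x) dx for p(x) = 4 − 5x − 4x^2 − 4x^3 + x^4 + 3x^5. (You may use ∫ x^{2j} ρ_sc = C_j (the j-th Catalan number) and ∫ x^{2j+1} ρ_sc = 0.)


Write p(x) = Σ a_i x^i, split into monomials and integrate each against ρ_sc separately.
Using ∫ x^{2j} ρ_sc = C_j = (1/(j+1)) C(2j, j) (Catalan numbers) and ∫ x^{2j+1} ρ_sc = 0 (odd monomials vanish by symmetry):
  i = 0 (even): a_0 · C_{0} = 4 · 1 = 4
  i = 1 (odd): ∫ x^1 ρ_sc = 0 (vanishes)
  i = 2 (even): a_2 · C_{1} = -4 · 1 = -4
  i = 3 (odd): ∫ x^3 ρ_sc = 0 (vanishes)
  i = 4 (even): a_4 · C_{2} = 1 · 2 = 2
  i = 5 (odd): ∫ x^5 ρ_sc = 0 (vanishes)

Summing the contributions: ∫_{−2}^{2} p(x) ρ_sc(x) dx = 4 + (-4) + 2 = 2.


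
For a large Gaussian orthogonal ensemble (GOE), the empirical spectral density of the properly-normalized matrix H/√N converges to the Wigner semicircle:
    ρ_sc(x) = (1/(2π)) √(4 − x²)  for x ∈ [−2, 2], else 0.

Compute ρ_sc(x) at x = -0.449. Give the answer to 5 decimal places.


ρ_sc(x) = (1/(2π)) √(4 − x²). With x = -0.449:
  4 − x² = 4 − (-0.449)² = 4 − 0.201601 = 3.798399.
  √(4 − x²) = 1.948948.
  1/(2π) = 0.159155.
  ρ_sc(-0.449) = 0.159155 · 1.948948 = 0.310185.

Rounded to 5 decimal places: ρ_sc(-0.449) ≈ 0.31018.


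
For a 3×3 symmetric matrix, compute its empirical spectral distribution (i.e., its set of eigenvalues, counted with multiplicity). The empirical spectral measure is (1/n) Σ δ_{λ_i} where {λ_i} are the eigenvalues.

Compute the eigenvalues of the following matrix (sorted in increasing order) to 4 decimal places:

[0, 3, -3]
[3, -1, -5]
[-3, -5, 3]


Since M is real symmetric, all three eigenvalues are real; they are the roots of det(λI − M) = λ³ − (tr M) λ² + s λ − det M, where s is the sum of the principal 2×2 minors.
tr M = 0 + (-1) + 3 = 2.
s = (0·(-1) − 3²) + (0·3 − (-3)²) + ((-1)·3 − (-5)²) = -9 + (-9) + (-28) = -46.
det M (expand along row 1) = 0·(-28) − 3·(-6) + (-3)·(-18) = 72.
Characteristic polynomial: λ³ − 2λ² − 46λ − 72 = 0.
Substitute λ = y + (tr M)/3 = y + 0.666667 to remove the quadratic term: y³ + p·y + q = 0 with p = s − (tr M)²/3 = -47.333333 and q = −2(tr M)³/27 + (tr M)·s/3 − det M = -103.259259.
Three real roots ⇒ use the trigonometric (Viète) form: r = 2√(−p/3) = 7.944250, φ = arccos(3q/(p·r)) = arccos(0.823816) = 0.602686 rad.
y_k = r·cos(φ/3 − 2πk/3) for k = 0, 1, 2 gives y = 7.784478, -2.519373, -5.265105.
λ_k = y_k + 0.666667 gives λ = 8.4511, -1.8527, -4.5984 (check: the sum is 2.0000 = tr M).

Eigenvalues sorted in increasing order: [-4.5984, -1.8527, 8.4511].


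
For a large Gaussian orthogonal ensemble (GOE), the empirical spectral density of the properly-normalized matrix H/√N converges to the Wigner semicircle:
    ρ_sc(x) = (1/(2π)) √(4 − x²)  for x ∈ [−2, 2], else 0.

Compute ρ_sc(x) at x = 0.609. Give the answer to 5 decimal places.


ρ_sc(x) = (1/(2π)) √(4 − x²). With x = 0.609:
  4 − x² = 4 − (0.609)² = 4 − 0.370881 = 3.629119.
  √(4 − x²) = 1.905025.
  1/(2π) = 0.159155.
  ρ_sc(0.609) = 0.159155 · 1.905025 = 0.303194.

Rounded to 5 decimal places: ρ_sc(0.609) ≈ 0.30319.


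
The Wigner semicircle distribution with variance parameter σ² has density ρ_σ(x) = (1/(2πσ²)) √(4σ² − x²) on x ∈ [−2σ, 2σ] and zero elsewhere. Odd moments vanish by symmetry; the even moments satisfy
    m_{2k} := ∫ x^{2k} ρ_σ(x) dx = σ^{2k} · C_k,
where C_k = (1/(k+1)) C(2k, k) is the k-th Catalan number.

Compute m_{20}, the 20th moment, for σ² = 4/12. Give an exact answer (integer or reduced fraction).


By the scaled semicircle moment identity, m_{2k} = σ^{2k} · C_k with k = 10.
C_10 = (1/(k+1)) · C(2k, k) = (1/11) · C(20, 10) = (1/11) · 184756 = 16796.
σ^{2k} = (σ²)^k = (4/12)^10 = 1/59049.

Therefore m_{20} = σ^{20} · C_10 = (1/59049) · 16796 = 16796/59049.


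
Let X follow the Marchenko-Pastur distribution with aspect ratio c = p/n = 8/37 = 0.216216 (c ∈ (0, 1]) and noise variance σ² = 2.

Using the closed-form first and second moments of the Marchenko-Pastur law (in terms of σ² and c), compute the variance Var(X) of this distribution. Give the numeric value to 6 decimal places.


Recall the MP moments m_1 = E[X] = σ² and m_2 = E[X²] = σ⁴ (1 + c).
m_1 = E[X] = σ² = 2, so m_1² = 4.
m_2 = E[X²] = σ⁴ (1 + c) = 4 · (1 + 0.216216) = 4 · 1.216216 = 4.864865.
(Note m_2 − m_1² simplifies to c · σ⁴ = 0.216216 · 4.)

Var(X) = m_2 − m_1² = 4.864865 − 4 = 0.864865.


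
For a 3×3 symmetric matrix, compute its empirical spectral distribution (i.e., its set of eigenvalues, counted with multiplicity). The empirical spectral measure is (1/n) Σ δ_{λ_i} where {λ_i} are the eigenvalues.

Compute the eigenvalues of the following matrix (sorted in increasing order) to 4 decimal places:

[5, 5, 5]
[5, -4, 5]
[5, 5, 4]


Since M is real symmetric, all three eigenvalues are real; they are the roots of det(λI − M) = λ³ − (tr M) λ² + s λ − det M, where s is the sum of the principal 2×2 minors.
tr M = 5 + (-4) + 4 = 5.
s = (5·(-4) − 5²) + (5·4 − 5²) + ((-4)·4 − 5²) = -45 + (-5) + (-41) = -91.
det M (expand along row 1) = 5·(-41) − 5·(-5) + 5·45 = 45.
Characteristic polynomial: λ³ − 5λ² − 91λ − 45 = 0.
Substitute λ = y + (tr M)/3 = y + 1.666667 to remove the quadratic term: y³ + p·y + q = 0 with p = s − (tr M)²/3 = -99.333333 and q = −2(tr M)³/27 + (tr M)·s/3 − det M = -205.925926.
Three real roots ⇒ use the trigonometric (Viète) form: r = 2√(−p/3) = 11.508451, φ = arccos(3q/(p·r)) = arccos(0.540406) = 0.999876 rad.
y_k = r·cos(φ/3 − 2πk/3) for k = 0, 1, 2 gives y = 10.875146, -2.176939, -8.698207.
λ_k = y_k + 1.666667 gives λ = 12.5418, -0.5103, -7.0315 (check: the sum is 5.0000 = tr M).

Eigenvalues sorted in increasing order: [-7.0315, -0.5103, 12.5418].


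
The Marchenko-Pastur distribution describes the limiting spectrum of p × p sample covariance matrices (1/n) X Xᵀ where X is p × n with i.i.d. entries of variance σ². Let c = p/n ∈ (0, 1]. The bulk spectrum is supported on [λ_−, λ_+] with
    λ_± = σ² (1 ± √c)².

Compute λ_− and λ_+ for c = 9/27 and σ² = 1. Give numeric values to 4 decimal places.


c = 9/27 = 0.333333; √c = 0.577350.
λ_− = σ² (1 − √c)² = 1 · (1 − 0.577350)² = 1 · (0.422650)² = 0.178633.
λ_+ = σ² (1 + √c)² = 1 · (1 + 0.577350)² = 1 · (1.577350)² = 2.488034.

Rounded to 4 decimal places: λ_− ≈ 0.1786, λ_+ ≈ 2.4880.


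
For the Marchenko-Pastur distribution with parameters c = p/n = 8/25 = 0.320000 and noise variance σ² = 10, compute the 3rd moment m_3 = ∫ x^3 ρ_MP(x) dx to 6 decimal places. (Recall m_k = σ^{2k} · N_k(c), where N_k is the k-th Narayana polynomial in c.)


E[X³] = σ⁶ (1 + 3c + c²) (third MP moment). With σ² = 10 (so σ⁶ = 1000) and c = 8/25 = 0.320000: E[X³] = 1000 · (1 + 3·0.320000 + (0.320000)²) = 1000 · 2.062400.

So E[X^3] = 2062.400000.


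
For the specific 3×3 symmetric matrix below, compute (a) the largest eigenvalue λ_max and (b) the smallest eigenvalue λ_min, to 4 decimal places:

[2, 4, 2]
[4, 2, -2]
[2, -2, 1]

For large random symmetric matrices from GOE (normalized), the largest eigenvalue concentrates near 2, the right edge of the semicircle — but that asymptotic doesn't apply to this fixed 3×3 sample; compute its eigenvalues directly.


Since M is real symmetric, all three eigenvalues are real; they are the roots of det(λI − M) = λ³ − (tr M) λ² + s λ − det M, where s is the sum of the principal 2×2 minors.
tr M = 2 + 2 + 1 = 5.
s = (2·2 − 4²) + (2·1 − 2²) + (2·1 − (-2)²) = -12 + (-2) + (-2) = -16.
det M (expand along row 1) = 2·(-2) − 4·8 + 2·(-12) = -60.
Characteristic polynomial: λ³ − 5λ² − 16λ + 60 = 0.
Substitute λ = y + (tr M)/3 = y + 1.666667 to remove the quadratic term: y³ + p·y + q = 0 with p = s − (tr M)²/3 = -24.333333 and q = −2(tr M)³/27 + (tr M)·s/3 − det M = 24.074074.
Three real roots ⇒ use the trigonometric (Viète) form: r = 2√(−p/3) = 5.696002, φ = arccos(3q/(p·r)) = arccos(-0.521074) = 2.118905 rad.
y_k = r·cos(φ/3 − 2πk/3) for k = 0, 1, 2 gives y = 4.333333, 1.034895, -5.368229.
λ_k = y_k + 1.666667 gives λ = 6.0000, 2.7016, -3.7016 (check: the sum is 5.0000 = tr M).

Hence λ_max = 6.0000 and λ_min = -3.7016.


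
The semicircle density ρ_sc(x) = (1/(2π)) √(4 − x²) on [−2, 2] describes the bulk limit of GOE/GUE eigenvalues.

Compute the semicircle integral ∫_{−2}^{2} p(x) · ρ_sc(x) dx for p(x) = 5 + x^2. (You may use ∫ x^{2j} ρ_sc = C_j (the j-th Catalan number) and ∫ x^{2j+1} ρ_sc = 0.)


Write p(x) = Σ a_i x^i, split into monomials and integrate each against ρ_sc separately.
Using ∫ x^{2j} ρ_sc = C_j = (1/(j+1)) C(2j, j) (Catalan numbers) and ∫ x^{2j+1} ρ_sc = 0 (odd monomials vanish by symmetry):
  i = 0 (even): a_0 · C_{0} = 5 · 1 = 5
  i = 2 (even): a_2 · C_{1} = 1 · 1 = 1

Summing the contributions: ∫_{−2}^{2} p(x) ρ_sc(x) dx = 5 + 1 = 6.


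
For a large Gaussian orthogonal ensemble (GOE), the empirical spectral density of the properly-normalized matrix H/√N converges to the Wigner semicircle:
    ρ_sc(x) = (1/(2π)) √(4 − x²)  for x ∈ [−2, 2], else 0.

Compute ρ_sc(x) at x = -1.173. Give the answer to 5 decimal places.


ρ_sc(x) = (1/(2π)) √(4 − x²). With x = -1.173:
  4 − x² = 4 − (-1.173)² = 4 − 1.375929 = 2.624071.
  √(4 − x²) = 1.619898.
  1/(2π) = 0.159155.
  ρ_sc(-1.173) = 0.159155 · 1.619898 = 0.257815.

Rounded to 5 decimal places: ρ_sc(-1.173) ≈ 0.25781.


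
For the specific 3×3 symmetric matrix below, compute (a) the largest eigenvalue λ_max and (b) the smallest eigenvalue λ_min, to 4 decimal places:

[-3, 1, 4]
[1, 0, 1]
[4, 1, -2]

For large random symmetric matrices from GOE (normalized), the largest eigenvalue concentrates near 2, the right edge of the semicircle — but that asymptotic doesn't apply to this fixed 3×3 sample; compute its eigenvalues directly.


Since M is real symmetric, all three eigenvalues are real; they are the roots of det(λI − M) = λ³ − (tr M) λ² + s λ − det M, where s is the sum of the principal 2×2 minors.
tr M = -3 + 0 + (-2) = -5.
s = ((-3)·0 − 1²) + ((-3)·(-2) − 4²) + (0·(-2) − 1²) = -1 + (-10) + (-1) = -12.
det M (expand along row 1) = (-3)·(-1) − 1·(-6) + 4·1 = 13.
Characteristic polynomial: λ³ + 5λ² − 12λ − 13 = 0.
Substitute λ = y + (tr M)/3 = y − 1.666667 to remove the quadratic term: y³ + p·y + q = 0 with p = s − (tr M)²/3 = -20.333333 and q = −2(tr M)³/27 + (tr M)·s/3 − det M = 16.259259.
Three real roots ⇒ use the trigonometric (Viète) form: r = 2√(−p/3) = 5.206833, φ = arccos(3q/(p·r)) = arccos(-0.460723) = 2.049606 rad.
y_k = r·cos(φ/3 − 2πk/3) for k = 0, 1, 2 gives y = 4.038187, 0.827503, -4.865691.
λ_k = y_k − 1.666667 gives λ = 2.3715, -0.8392, -6.5324 (check: the sum is -5.0000 = tr M).

Hence λ_max = 2.3715 and λ_min = -6.5324.


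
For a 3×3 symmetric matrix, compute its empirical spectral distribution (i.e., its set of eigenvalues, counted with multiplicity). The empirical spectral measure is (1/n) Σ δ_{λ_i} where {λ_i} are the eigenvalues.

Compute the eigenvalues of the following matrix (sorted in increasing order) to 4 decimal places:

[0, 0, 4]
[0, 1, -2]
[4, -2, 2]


Since M is real symmetric, all three eigenvalues are real; they are the roots of det(λI − M) = λ³ − (tr M) λ² + s λ − det M, where s is the sum of the principal 2×2 minors.
tr M = 0 + 1 + 2 = 3.
s = (0·1 − 0²) + (0·2 − 4²) + (1·2 − (-2)²) = 0 + (-16) + (-2) = -18.
det M (expand along row 1) = 0·(-2) − 0·8 + 4·(-4) = -16.
Characteristic polynomial: λ³ − 3λ² − 18λ + 16 = 0.
Substitute λ = y + (tr M)/3 = y + 1.000000 to remove the quadratic term: y³ + p·y + q = 0 with p = s − (tr M)²/3 = -21.000000 and q = −2(tr M)³/27 + (tr M)·s/3 − det M = -4.000000.
Three real roots ⇒ use the trigonometric (Viète) form: r = 2√(−p/3) = 5.291503, φ = arccos(3q/(p·r)) = arccos(0.107990) = 1.462595 rad.
y_k = r·cos(φ/3 − 2πk/3) for k = 0, 1, 2 gives y = 4.674999, -0.190807, -4.484192.
λ_k = y_k + 1.000000 gives λ = 5.6750, 0.8092, -3.4842 (check: the sum is 3.0000 = tr M).

Eigenvalues sorted in increasing order: [-3.4842, 0.8092, 5.6750].


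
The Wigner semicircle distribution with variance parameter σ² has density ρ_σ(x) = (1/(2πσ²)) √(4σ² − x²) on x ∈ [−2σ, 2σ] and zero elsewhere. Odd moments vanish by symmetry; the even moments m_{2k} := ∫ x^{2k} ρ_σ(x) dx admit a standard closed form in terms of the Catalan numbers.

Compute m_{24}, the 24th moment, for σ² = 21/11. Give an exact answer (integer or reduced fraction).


By the scaled semicircle moment identity, m_{2k} = σ^{2k} · C_k with k = 12.
C_12 = (1/(k+1)) · C(2k, k) = (1/13) · C(24, 12) = (1/13) · 2704156 = 208012.
σ^{2k} = (σ²)^k = (21/11)^12 = 7355827511386641/3138428376721.

Therefore m_{24} = σ^{24} · C_12 = (7355827511386641/3138428376721) · 208012 = 1530100392298557967692/3138428376721.


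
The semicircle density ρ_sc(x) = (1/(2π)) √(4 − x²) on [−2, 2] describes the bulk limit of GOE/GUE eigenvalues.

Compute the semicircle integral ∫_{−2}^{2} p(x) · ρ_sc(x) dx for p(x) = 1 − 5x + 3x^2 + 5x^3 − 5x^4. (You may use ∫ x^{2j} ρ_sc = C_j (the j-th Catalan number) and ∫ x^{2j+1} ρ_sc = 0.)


Write p(x) = Σ a_i x^i, split into monomials and integrate each against ρ_sc separately.
Using ∫ x^{2j} ρ_sc = C_j = (1/(j+1)) C(2j, j) (Catalan numbers) and ∫ x^{2j+1} ρ_sc = 0 (odd monomials vanish by symmetry):
  i = 0 (even): a_0 · C_{0} = 1 · 1 = 1
  i = 1 (odd): ∫ x^1 ρ_sc = 0 (vanishes)
  i = 2 (even): a_2 · C_{1} = 3 · 1 = 3
  i = 3 (odd): ∫ x^3 ρ_sc = 0 (vanishes)
  i = 4 (even): a_4 · C_{2} = -5 · 2 = -10

Summing the contributions: ∫_{−2}^{2} p(x) ρ_sc(x) dx = 1 + 3 + (-10) = -6.


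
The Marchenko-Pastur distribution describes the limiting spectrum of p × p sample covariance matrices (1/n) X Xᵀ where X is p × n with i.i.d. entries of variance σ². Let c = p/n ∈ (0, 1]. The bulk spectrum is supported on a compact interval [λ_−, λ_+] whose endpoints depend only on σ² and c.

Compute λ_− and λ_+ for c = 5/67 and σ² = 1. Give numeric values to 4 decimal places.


c = 5/67 = 0.074627; √c = 0.273179.
λ_− = σ² (1 − √c)² = 1 · (1 − 0.273179)² = 1 · (0.726821)² = 0.528269.
λ_+ = σ² (1 + √c)² = 1 · (1 + 0.273179)² = 1 · (1.273179)² = 1.620985.

Rounded to 4 decimal places: λ_− ≈ 0.5283, λ_+ ≈ 1.6210.


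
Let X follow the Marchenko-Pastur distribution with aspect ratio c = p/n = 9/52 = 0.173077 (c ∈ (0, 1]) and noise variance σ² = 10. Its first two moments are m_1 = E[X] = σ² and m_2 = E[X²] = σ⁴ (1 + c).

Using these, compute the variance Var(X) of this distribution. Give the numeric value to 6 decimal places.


m_1 = E[X] = σ² = 10, so m_1² = 100.
m_2 = E[X²] = σ⁴ (1 + c) = 100 · (1 + 0.173077) = 100 · 1.173077 = 117.307692.
(Note m_2 − m_1² simplifies to c · σ⁴ = 0.173077 · 100.)

Var(X) = m_2 − m_1² = 117.307692 − 100 = 17.307692.


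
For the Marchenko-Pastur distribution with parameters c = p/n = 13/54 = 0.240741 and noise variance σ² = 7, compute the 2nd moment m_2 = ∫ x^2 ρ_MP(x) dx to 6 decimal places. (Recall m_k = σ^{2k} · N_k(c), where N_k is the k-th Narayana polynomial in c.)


E[X²] = σ⁴ (1 + c) (second MP moment). With σ² = 7 (so σ⁴ = 49) and c = 13/54 = 0.240741: E[X²] = 49 · (1 + 0.240741) = 49 · 1.240741.

So E[X^2] = 60.796296.


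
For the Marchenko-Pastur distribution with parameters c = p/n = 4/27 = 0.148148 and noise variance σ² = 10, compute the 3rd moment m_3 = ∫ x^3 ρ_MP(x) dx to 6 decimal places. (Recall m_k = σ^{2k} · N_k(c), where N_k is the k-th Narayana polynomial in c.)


E[X³] = σ⁶ (1 + 3c + c²) (third MP moment). With σ² = 10 (so σ⁶ = 1000) and c = 4/27 = 0.148148: E[X³] = 1000 · (1 + 3·0.148148 + (0.148148)²) = 1000 · 1.466392.

So E[X^3] = 1466.392318.


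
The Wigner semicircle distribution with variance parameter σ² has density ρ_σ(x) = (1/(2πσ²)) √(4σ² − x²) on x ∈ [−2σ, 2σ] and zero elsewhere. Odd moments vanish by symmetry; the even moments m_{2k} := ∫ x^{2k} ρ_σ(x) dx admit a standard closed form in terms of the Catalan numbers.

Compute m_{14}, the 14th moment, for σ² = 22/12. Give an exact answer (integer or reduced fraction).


By the scaled semicircle moment identity, m_{2k} = σ^{2k} · C_k with k = 7.
C_7 = (1/(k+1)) · C(2k, k) = (1/8) · C(14, 7) = (1/8) · 3432 = 429.
σ^{2k} = (σ²)^k = (22/12)^7 = 19487171/279936.

Therefore m_{14} = σ^{14} · C_7 = (19487171/279936) · 429 = 2786665453/93312.


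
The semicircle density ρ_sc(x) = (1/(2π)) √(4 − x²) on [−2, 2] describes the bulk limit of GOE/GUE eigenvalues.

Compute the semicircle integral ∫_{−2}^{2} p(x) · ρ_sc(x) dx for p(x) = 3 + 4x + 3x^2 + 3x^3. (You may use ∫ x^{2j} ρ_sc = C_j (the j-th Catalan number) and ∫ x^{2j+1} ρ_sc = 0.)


Write p(x) = Σ a_i x^i, split into monomials and integrate each against ρ_sc separately.
Using ∫ x^{2j} ρ_sc = C_j = (1/(j+1)) C(2j, j) (Catalan numbers) and ∫ x^{2j+1} ρ_sc = 0 (odd monomials vanish by symmetry):
  i = 0 (even): a_0 · C_{0} = 3 · 1 = 3
  i = 1 (odd): ∫ x^1 ρ_sc = 0 (vanishes)
  i = 2 (even): a_2 · C_{1} = 3 · 1 = 3
  i = 3 (odd): ∫ x^3 ρ_sc = 0 (vanishes)

Summing the contributions: ∫_{−2}^{2} p(x) ρ_sc(x) dx = 3 + 3 = 6.


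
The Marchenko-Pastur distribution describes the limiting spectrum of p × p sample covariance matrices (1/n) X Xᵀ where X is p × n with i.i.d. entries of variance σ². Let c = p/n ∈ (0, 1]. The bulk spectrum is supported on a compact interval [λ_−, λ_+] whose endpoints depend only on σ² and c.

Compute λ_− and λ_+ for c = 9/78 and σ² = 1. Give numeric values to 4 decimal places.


c = 9/78 = 0.115385; √c = 0.339683.
λ_− = σ² (1 − √c)² = 1 · (1 − 0.339683)² = 1 · (0.660317)² = 0.436018.
λ_+ = σ² (1 + √c)² = 1 · (1 + 0.339683)² = 1 · (1.339683)² = 1.794751.

Rounded to 4 decimal places: λ_− ≈ 0.4360, λ_+ ≈ 1.7948.


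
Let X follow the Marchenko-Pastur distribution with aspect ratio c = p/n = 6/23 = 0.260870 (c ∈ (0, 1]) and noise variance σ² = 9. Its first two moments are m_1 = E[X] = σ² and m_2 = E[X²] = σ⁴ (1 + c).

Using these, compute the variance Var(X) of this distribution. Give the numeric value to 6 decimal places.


m_1 = E[X] = σ² = 9, so m_1² = 81.
m_2 = E[X²] = σ⁴ (1 + c) = 81 · (1 + 0.260870) = 81 · 1.260870 = 102.130435.
(Note m_2 − m_1² simplifies to c · σ⁴ = 0.260870 · 81.)

Var(X) = m_2 − m_1² = 102.130435 − 81 = 21.130435.


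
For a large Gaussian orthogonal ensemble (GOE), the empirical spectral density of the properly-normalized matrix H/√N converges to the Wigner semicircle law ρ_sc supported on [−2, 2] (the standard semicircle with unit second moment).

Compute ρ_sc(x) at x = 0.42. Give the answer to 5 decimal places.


ρ_sc(x) = (1/(2π)) √(4 − x²). With x = 0.42:
  4 − x² = 4 − (0.42)² = 4 − 0.176400 = 3.823600.
  √(4 − x²) = 1.955403.
  1/(2π) = 0.159155.
  ρ_sc(0.42) = 0.159155 · 1.955403 = 0.311212.

Rounded to 5 decimal places: ρ_sc(0.42) ≈ 0.31121.


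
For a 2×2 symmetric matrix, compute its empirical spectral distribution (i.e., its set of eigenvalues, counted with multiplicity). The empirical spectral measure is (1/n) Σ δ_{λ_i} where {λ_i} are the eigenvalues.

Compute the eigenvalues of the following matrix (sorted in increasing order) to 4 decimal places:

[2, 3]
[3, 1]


Since M is real symmetric, both eigenvalues are real; they are the roots of det(λI − M) = λ² − (tr M) λ + det M.
tr M = 2 + 1 = 3.
det M = 2·1 − 3² = 2 − 9 = -7.
Characteristic polynomial: λ² − 3λ − 7 = 0.
Discriminant Δ = (tr M)² − 4·det M = 9 − (-28) = 37; √Δ = 6.082763.
λ = (tr M ± √Δ)/2 = (3 ± 6.082763)/2, giving (tr M − √Δ)/2 = -1.5414 and (tr M + √Δ)/2 = 4.5414.

Eigenvalues sorted in increasing order: [-1.5414, 4.5414].


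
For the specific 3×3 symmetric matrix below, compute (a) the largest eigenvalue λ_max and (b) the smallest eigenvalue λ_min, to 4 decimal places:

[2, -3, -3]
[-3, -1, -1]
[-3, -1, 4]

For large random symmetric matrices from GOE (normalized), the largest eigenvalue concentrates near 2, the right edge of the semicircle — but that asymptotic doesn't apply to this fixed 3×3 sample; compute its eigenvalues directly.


Since M is real symmetric, all three eigenvalues are real; they are the roots of det(λI − M) = λ³ − (tr M) λ² + s λ − det M, where s is the sum of the principal 2×2 minors.
tr M = 2 + (-1) + 4 = 5.
s = (2·(-1) − (-3)²) + (2·4 − (-3)²) + ((-1)·4 − (-1)²) = -11 + (-1) + (-5) = -17.
det M (expand along row 1) = 2·(-5) − (-3)·(-15) + (-3)·0 = -55.
Characteristic polynomial: λ³ − 5λ² − 17λ + 55 = 0.
Substitute λ = y + (tr M)/3 = y + 1.666667 to remove the quadratic term: y³ + p·y + q = 0 with p = s − (tr M)²/3 = -25.333333 and q = −2(tr M)³/27 + (tr M)·s/3 − det M = 17.407407.
Three real roots ⇒ use the trigonometric (Viète) form: r = 2√(−p/3) = 5.811865, φ = arccos(3q/(p·r)) = arccos(-0.354689) = 1.933378 rad.
y_k = r·cos(φ/3 − 2πk/3) for k = 0, 1, 2 gives y = 4.646149, 0.700716, -5.346865.
λ_k = y_k + 1.666667 gives λ = 6.3128, 2.3674, -3.6802 (check: the sum is 5.0000 = tr M).

Hence λ_max = 6.3128 and λ_min = -3.6802.


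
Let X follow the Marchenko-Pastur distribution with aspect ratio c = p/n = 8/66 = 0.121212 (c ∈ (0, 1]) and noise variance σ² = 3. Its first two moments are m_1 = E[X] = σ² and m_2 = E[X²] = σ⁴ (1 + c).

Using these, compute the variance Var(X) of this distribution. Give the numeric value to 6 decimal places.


m_1 = E[X] = σ² = 3, so m_1² = 9.
m_2 = E[X²] = σ⁴ (1 + c) = 9 · (1 + 0.121212) = 9 · 1.121212 = 10.090909.
(Note m_2 − m_1² simplifies to c · σ⁴ = 0.121212 · 9.)

Var(X) = m_2 − m_1² = 10.090909 − 9 = 1.090909.


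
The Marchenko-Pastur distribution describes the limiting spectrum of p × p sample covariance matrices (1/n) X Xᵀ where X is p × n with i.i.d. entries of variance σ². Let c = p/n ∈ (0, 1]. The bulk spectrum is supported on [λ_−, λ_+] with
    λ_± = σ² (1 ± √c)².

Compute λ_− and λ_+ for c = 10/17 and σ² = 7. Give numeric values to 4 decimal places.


c = 10/17 = 0.588235; √c = 0.766965.
λ_− = σ² (1 − √c)² = 7 · (1 − 0.766965)² = 7 · (0.233035)² = 0.380137.
λ_+ = σ² (1 + √c)² = 7 · (1 + 0.766965)² = 7 · (1.766965)² = 21.855157.

Rounded to 4 decimal places: λ_− ≈ 0.3801, λ_+ ≈ 21.8552.


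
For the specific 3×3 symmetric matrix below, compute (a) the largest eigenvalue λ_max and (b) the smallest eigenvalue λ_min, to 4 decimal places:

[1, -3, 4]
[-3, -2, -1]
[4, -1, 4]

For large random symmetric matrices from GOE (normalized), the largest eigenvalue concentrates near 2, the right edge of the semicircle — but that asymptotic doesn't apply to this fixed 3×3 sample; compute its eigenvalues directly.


Since M is real symmetric, all three eigenvalues are real; they are the roots of det(λI − M) = λ³ − (tr M) λ² + s λ − det M, where s is the sum of the principal 2×2 minors.
tr M = 1 + (-2) + 4 = 3.
s = (1·(-2) − (-3)²) + (1·4 − 4²) + ((-2)·4 − (-1)²) = -11 + (-12) + (-9) = -32.
det M (expand along row 1) = 1·(-9) − (-3)·(-8) + 4·11 = 11.
Characteristic polynomial: λ³ − 3λ² − 32λ − 11 = 0.
Substitute λ = y + (tr M)/3 = y + 1.000000 to remove the quadratic term: y³ + p·y + q = 0 with p = s − (tr M)²/3 = -35.000000 and q = −2(tr M)³/27 + (tr M)·s/3 − det M = -45.000000.
Three real roots ⇒ use the trigonometric (Viète) form: r = 2√(−p/3) = 6.831301, φ = arccos(3q/(p·r)) = arccos(0.564628) = 0.970814 rad.
y_k = r·cos(φ/3 − 2πk/3) for k = 0, 1, 2 gives y = 6.476724, -1.357130, -5.119594.
λ_k = y_k + 1.000000 gives λ = 7.4767, -0.3571, -4.1196 (check: the sum is 3.0000 = tr M).

Hence λ_max = 7.4767 and λ_min = -4.1196.


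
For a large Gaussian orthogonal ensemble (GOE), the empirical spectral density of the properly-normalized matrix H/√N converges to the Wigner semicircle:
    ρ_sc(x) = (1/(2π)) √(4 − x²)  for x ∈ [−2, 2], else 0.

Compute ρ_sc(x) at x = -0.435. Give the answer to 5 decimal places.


ρ_sc(x) = (1/(2π)) √(4 − x²). With x = -0.435:
  4 − x² = 4 − (-0.435)² = 4 − 0.189225 = 3.810775.
  √(4 − x²) = 1.952121.
  1/(2π) = 0.159155.
  ρ_sc(-0.435) = 0.159155 · 1.952121 = 0.310690.

Rounded to 5 decimal places: ρ_sc(-0.435) ≈ 0.31069.


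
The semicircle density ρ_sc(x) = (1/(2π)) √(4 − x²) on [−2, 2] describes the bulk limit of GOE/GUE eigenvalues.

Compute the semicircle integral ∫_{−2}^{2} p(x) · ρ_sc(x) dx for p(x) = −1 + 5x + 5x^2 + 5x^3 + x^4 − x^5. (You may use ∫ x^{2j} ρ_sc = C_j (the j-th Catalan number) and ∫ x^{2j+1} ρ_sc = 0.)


Write p(x) = Σ a_i x^i, split into monomials and integrate each against ρ_sc separately.
Using ∫ x^{2j} ρ_sc = C_j = (1/(j+1)) C(2j, j) (Catalan numbers) and ∫ x^{2j+1} ρ_sc = 0 (odd monomials vanish by symmetry):
  i = 0 (even): a_0 · C_{0} = -1 · 1 = -1
  i = 1 (odd): ∫ x^1 ρ_sc = 0 (vanishes)
  i = 2 (even): a_2 · C_{1} = 5 · 1 = 5
  i = 3 (odd): ∫ x^3 ρ_sc = 0 (vanishes)
  i = 4 (even): a_4 · C_{2} = 1 · 2 = 2
  i = 5 (odd): ∫ x^5 ρ_sc = 0 (vanishes)

Summing the contributions: ∫_{−2}^{2} p(x) ρ_sc(x) dx = (-1) + 5 + 2 = 6.


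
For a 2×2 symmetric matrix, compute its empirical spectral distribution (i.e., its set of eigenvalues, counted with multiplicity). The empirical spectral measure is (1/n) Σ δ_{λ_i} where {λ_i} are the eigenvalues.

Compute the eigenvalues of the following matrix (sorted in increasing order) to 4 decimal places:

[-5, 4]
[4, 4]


Since M is real symmetric, both eigenvalues are real; they are the roots of det(λI − M) = λ² − (tr M) λ + det M.
tr M = -5 + 4 = -1.
det M = (-5)·4 − 4² = -20 − 16 = -36.
Characteristic polynomial: λ² + λ − 36 = 0.
Discriminant Δ = (tr M)² − 4·det M = 1 − (-144) = 145; √Δ = 12.041595.
λ = (tr M ± √Δ)/2 = (-1 ± 12.041595)/2, giving (tr M − √Δ)/2 = -6.5208 and (tr M + √Δ)/2 = 5.5208.

Eigenvalues sorted in increasing order: [-6.5208, 5.5208].


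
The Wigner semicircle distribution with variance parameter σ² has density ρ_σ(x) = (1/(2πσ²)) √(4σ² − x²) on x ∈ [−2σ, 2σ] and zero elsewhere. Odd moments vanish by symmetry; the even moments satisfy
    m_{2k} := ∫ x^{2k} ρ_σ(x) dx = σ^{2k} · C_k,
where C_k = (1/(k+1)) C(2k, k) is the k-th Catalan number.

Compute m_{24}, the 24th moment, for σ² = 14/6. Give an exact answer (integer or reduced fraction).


By the scaled semicircle moment identity, m_{2k} = σ^{2k} · C_k with k = 12.
C_12 = (1/(k+1)) · C(2k, k) = (1/13) · C(24, 12) = (1/13) · 2704156 = 208012.
σ^{2k} = (σ²)^k = (14/6)^12 = 13841287201/531441.

Therefore m_{24} = σ^{24} · C_12 = (13841287201/531441) · 208012 = 2879153833254412/531441.


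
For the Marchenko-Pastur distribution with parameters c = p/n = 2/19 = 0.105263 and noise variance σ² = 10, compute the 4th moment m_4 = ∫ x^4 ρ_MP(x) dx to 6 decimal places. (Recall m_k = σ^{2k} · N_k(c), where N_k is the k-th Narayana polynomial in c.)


E[X⁴] = σ⁸ (1 + 6c + 6c² + c³) (fourth MP moment). With σ² = 10 (so σ⁸ = 10000) and c = 2/19 = 0.105263: E[X⁴] = 10000 · (1 + 6·0.105263 + 6·(0.105263)² + (0.105263)³) = 10000 · 1.699227.

So E[X^4] = 16992.272926.


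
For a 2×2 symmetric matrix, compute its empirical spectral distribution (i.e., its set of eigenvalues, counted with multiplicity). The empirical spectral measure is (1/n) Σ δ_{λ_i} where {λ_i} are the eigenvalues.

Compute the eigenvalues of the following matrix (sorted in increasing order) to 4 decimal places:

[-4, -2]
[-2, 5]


Since M is real symmetric, both eigenvalues are real; they are the roots of det(λI − M) = λ² − (tr M) λ + det M.
tr M = -4 + 5 = 1.
det M = (-4)·5 − (-2)² = -20 − 4 = -24.
Characteristic polynomial: λ² − λ − 24 = 0.
Discriminant Δ = (tr M)² − 4·det M = 1 − (-96) = 97; √Δ = 9.848858.
λ = (tr M ± √Δ)/2 = (1 ± 9.848858)/2, giving (tr M − √Δ)/2 = -4.4244 and (tr M + √Δ)/2 = 5.4244.

Eigenvalues sorted in increasing order: [-4.4244, 5.4244].


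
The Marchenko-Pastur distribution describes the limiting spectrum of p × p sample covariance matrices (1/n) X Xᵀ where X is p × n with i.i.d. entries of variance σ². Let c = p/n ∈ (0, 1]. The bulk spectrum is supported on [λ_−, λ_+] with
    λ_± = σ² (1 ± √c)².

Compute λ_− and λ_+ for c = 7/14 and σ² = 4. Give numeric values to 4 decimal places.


c = 7/14 = 0.500000; √c = 0.707107.
λ_− = σ² (1 − √c)² = 4 · (1 − 0.707107)² = 4 · (0.292893)² = 0.343146.
λ_+ = σ² (1 + √c)² = 4 · (1 + 0.707107)² = 4 · (1.707107)² = 11.656854.

Rounded to 4 decimal places: λ_− ≈ 0.3431, λ_+ ≈ 11.6569.


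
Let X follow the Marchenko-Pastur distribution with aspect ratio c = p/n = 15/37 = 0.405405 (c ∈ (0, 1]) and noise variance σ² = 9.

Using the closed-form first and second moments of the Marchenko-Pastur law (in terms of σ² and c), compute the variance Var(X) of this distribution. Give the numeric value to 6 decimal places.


Recall the MP moments m_1 = E[X] = σ² and m_2 = E[X²] = σ⁴ (1 + c).
m_1 = E[X] = σ² = 9, so m_1² = 81.
m_2 = E[X²] = σ⁴ (1 + c) = 81 · (1 + 0.405405) = 81 · 1.405405 = 113.837838.
(Note m_2 − m_1² simplifies to c · σ⁴ = 0.405405 · 81.)

Var(X) = m_2 − m_1² = 113.837838 − 81 = 32.837838.


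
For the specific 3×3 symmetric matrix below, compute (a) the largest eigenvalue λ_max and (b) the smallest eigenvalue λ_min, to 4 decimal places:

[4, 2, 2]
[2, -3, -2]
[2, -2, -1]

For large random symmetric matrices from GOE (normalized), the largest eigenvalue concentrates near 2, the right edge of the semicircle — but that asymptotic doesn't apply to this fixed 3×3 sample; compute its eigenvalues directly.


Since M is real symmetric, all three eigenvalues are real; they are the roots of det(λI − M) = λ³ − (tr M) λ² + s λ − det M, where s is the sum of the principal 2×2 minors.
tr M = 4 + (-3) + (-1) = 0.
s = (4·(-3) − 2²) + (4·(-1) − 2²) + ((-3)·(-1) − (-2)²) = -16 + (-8) + (-1) = -25.
det M (expand along row 1) = 4·(-1) − 2·2 + 2·2 = -4.
Characteristic polynomial: λ³ − 25λ + 4 = 0.
Substitute λ = y + (tr M)/3 = y + 0.000000 to remove the quadratic term: y³ + p·y + q = 0 with p = s − (tr M)²/3 = -25.000000 and q = −2(tr M)³/27 + (tr M)·s/3 − det M = 4.000000.
Three real roots ⇒ use the trigonometric (Viète) form: r = 2√(−p/3) = 5.773503, φ = arccos(3q/(p·r)) = arccos(-0.083138) = 1.654031 rad.
y_k = r·cos(φ/3 − 2πk/3) for k = 0, 1, 2 gives y = 4.917994, 0.160164, -5.078158.
λ_k = y_k + 0.000000 gives λ = 4.9180, 0.1602, -5.0782 (check: the sum is 0.0000 = tr M).

Hence λ_max = 4.9180 and λ_min = -5.0782.


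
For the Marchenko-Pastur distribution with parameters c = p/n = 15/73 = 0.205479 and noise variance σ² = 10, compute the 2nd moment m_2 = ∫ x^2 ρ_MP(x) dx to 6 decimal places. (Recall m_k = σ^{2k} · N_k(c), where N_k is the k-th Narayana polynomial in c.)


E[X²] = σ⁴ (1 + c) (second MP moment). With σ² = 10 (so σ⁴ = 100) and c = 15/73 = 0.205479: E[X²] = 100 · (1 + 0.205479) = 100 · 1.205479.

So E[X^2] = 120.547945.


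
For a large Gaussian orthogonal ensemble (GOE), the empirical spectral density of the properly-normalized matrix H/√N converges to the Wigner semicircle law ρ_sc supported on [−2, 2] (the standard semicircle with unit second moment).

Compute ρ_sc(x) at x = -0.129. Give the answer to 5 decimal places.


ρ_sc(x) = (1/(2π)) √(4 − x²). With x = -0.129:
  4 − x² = 4 − (-0.129)² = 4 − 0.016641 = 3.983359.
  √(4 − x²) = 1.995835.
  1/(2π) = 0.159155.
  ρ_sc(-0.129) = 0.159155 · 1.995835 = 0.317647.

Rounded to 5 decimal places: ρ_sc(-0.129) ≈ 0.31765.


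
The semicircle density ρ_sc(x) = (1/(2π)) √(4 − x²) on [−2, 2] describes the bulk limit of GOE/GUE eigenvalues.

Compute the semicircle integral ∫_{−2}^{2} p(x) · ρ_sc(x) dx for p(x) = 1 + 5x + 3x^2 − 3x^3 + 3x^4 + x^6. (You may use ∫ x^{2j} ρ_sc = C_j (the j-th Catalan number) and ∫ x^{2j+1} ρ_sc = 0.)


Write p(x) = Σ a_i x^i, split into monomials and integrate each against ρ_sc separately.
Using ∫ x^{2j} ρ_sc = C_j = (1/(j+1)) C(2j, j) (Catalan numbers) and ∫ x^{2j+1} ρ_sc = 0 (odd monomials vanish by symmetry):
  i = 0 (even): a_0 · C_{0} = 1 · 1 = 1
  i = 1 (odd): ∫ x^1 ρ_sc = 0 (vanishes)
  i = 2 (even): a_2 · C_{1} = 3 · 1 = 3
  i = 3 (odd): ∫ x^3 ρ_sc = 0 (vanishes)
  i = 4 (even): a_4 · C_{2} = 3 · 2 = 6
  i = 6 (even): a_6 · C_{3} = 1 · 5 = 5

Summing the contributions: ∫_{−2}^{2} p(x) ρ_sc(x) dx = 1 + 3 + 6 + 5 = 15.


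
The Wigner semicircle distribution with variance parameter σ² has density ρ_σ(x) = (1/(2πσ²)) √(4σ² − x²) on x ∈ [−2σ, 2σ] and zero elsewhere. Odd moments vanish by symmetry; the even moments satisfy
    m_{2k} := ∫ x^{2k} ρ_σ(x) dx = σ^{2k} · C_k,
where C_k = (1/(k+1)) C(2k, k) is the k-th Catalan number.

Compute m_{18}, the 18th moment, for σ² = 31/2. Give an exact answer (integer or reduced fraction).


By the scaled semicircle moment identity, m_{2k} = σ^{2k} · C_k with k = 9.
C_9 = (1/(k+1)) · C(2k, k) = (1/10) · C(18, 9) = (1/10) · 48620 = 4862.
σ^{2k} = (σ²)^k = (31/2)^9 = 26439622160671/512.

Therefore m_{18} = σ^{18} · C_9 = (26439622160671/512) · 4862 = 64274721472591201/256.


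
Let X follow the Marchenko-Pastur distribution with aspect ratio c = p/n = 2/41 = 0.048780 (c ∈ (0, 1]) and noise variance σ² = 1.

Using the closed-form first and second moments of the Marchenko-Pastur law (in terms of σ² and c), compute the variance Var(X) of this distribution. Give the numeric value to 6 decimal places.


Recall the MP moments m_1 = E[X] = σ² and m_2 = E[X²] = σ⁴ (1 + c).
m_1 = E[X] = σ² = 1, so m_1² = 1.
m_2 = E[X²] = σ⁴ (1 + c) = 1 · (1 + 0.048780) = 1 · 1.048780 = 1.048780.
(Note m_2 − m_1² simplifies to c · σ⁴ = 0.048780 · 1.)

Var(X) = m_2 − m_1² = 1.048780 − 1 = 0.048780.


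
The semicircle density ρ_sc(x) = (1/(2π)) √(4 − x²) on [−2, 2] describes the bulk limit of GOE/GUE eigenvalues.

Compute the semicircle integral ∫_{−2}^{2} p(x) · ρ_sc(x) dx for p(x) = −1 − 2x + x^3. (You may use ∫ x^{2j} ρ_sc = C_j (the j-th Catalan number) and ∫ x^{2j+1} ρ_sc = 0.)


Write p(x) = Σ a_i x^i, split into monomials and integrate each against ρ_sc separately.
Using ∫ x^{2j} ρ_sc = C_j = (1/(j+1)) C(2j, j) (Catalan numbers) and ∫ x^{2j+1} ρ_sc = 0 (odd monomials vanish by symmetry):
  i = 0 (even): a_0 · C_{0} = -1 · 1 = -1
  i = 1 (odd): ∫ x^1 ρ_sc = 0 (vanishes)
  i = 3 (odd): ∫ x^3 ρ_sc = 0 (vanishes)

Summing the contributions: ∫_{−2}^{2} p(x) ρ_sc(x) dx = -1.


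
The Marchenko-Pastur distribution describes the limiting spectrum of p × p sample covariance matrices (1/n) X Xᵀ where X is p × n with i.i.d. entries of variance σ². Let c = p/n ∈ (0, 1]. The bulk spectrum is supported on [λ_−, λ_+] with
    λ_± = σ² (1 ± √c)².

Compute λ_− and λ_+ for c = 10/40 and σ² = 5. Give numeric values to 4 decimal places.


c = 10/40 = 0.250000; √c = 0.500000.
λ_− = σ² (1 − √c)² = 5 · (1 − 0.500000)² = 5 · (0.500000)² = 1.250000.
λ_+ = σ² (1 + √c)² = 5 · (1 + 0.500000)² = 5 · (1.500000)² = 11.250000.

Rounded to 4 decimal places: λ_− ≈ 1.2500, λ_+ ≈ 11.2500.


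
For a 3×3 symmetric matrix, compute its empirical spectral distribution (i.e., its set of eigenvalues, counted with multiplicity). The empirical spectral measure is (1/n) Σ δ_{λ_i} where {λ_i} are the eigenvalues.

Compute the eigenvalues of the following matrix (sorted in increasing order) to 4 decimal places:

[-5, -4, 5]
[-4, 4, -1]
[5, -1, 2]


Since M is real symmetric, all three eigenvalues are real; they are the roots of det(λI − M) = λ³ − (tr M) λ² + s λ − det M, where s is the sum of the principal 2×2 minors.
tr M = -5 + 4 + 2 = 1.
s = ((-5)·4 − (-4)²) + ((-5)·2 − 5²) + (4·2 − (-1)²) = -36 + (-35) + 7 = -64.
det M (expand along row 1) = (-5)·7 − (-4)·(-3) + 5·(-16) = -127.
Characteristic polynomial: λ³ − λ² − 64λ + 127 = 0.
Substitute λ = y + (tr M)/3 = y + 0.333333 to remove the quadratic term: y³ + p·y + q = 0 with p = s − (tr M)²/3 = -64.333333 and q = −2(tr M)³/27 + (tr M)·s/3 − det M = 105.592593.
Three real roots ⇒ use the trigonometric (Viète) form: r = 2√(−p/3) = 9.261629, φ = arccos(3q/(p·r)) = arccos(-0.531657) = 2.131352 rad.
y_k = r·cos(φ/3 − 2πk/3) for k = 0, 1, 2 gives y = 7.020946, 1.720500, -8.741445.
λ_k = y_k + 0.333333 gives λ = 7.3543, 2.0538, -8.4081 (check: the sum is 1.0000 = tr M).

Eigenvalues sorted in increasing order: [-8.4081, 2.0538, 7.3543].


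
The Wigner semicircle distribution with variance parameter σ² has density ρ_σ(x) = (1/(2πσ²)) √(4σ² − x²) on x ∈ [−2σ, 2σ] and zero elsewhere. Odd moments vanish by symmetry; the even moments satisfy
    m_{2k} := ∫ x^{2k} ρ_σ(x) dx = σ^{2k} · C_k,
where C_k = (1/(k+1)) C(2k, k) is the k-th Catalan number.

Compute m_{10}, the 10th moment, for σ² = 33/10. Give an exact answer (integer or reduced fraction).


By the scaled semicircle moment identity, m_{2k} = σ^{2k} · C_k with k = 5.
C_5 = (1/(k+1)) · C(2k, k) = (1/6) · C(10, 5) = (1/6) · 252 = 42.
σ^{2k} = (σ²)^k = (33/10)^5 = 39135393/100000.

Therefore m_{10} = σ^{10} · C_5 = (39135393/100000) · 42 = 821843253/50000.


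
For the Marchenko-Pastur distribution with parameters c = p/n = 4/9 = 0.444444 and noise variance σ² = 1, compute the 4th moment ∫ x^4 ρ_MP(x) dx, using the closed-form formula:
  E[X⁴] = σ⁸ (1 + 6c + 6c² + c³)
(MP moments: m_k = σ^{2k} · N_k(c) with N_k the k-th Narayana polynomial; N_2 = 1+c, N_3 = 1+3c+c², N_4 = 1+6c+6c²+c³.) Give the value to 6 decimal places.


E[X⁴] = σ⁸ (1 + 6c + 6c² + c³) (fourth MP moment). With σ² = 1 (so σ⁸ = 1) and c = 4/9 = 0.444444: E[X⁴] = 1 · (1 + 6·0.444444 + 6·(0.444444)² + (0.444444)³) = 1 · 4.939643.

So E[X^4] = 4.939643.


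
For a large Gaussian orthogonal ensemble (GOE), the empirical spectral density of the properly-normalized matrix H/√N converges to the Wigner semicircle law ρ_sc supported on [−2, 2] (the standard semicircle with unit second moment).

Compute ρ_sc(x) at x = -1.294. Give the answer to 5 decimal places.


ρ_sc(x) = (1/(2π)) √(4 − x²). With x = -1.294:
  4 − x² = 4 − (-1.294)² = 4 − 1.674436 = 2.325564.
  √(4 − x²) = 1.524980.
  1/(2π) = 0.159155.
  ρ_sc(-1.294) = 0.159155 · 1.524980 = 0.242708.

Rounded to 5 decimal places: ρ_sc(-1.294) ≈ 0.24271.
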